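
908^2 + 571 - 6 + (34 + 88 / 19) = 15676285 / 19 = 825067.63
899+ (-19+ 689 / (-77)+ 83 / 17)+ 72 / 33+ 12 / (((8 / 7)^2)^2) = 1186469623 / 1340416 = 885.15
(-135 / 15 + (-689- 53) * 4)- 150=-3127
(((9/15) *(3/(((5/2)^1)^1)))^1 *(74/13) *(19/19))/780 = 0.01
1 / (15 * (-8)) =-1 / 120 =-0.01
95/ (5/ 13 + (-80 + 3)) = -1235/ 996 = -1.24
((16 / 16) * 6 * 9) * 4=216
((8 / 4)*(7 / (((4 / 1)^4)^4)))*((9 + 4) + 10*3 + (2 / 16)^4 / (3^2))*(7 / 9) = 77672497 / 712483534798848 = 0.00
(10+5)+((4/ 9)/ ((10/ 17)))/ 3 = 2059/ 135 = 15.25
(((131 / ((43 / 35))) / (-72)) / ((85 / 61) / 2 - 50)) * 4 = 55937 / 465561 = 0.12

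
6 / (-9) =-2 / 3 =-0.67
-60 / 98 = -30 / 49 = -0.61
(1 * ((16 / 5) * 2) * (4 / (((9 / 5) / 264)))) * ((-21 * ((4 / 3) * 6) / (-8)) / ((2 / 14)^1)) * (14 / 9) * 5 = 38635520 / 9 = 4292835.56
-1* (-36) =36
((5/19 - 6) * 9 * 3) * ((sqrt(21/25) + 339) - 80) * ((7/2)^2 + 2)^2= -130342527/16 - 503253 * sqrt(21)/80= -8175235.37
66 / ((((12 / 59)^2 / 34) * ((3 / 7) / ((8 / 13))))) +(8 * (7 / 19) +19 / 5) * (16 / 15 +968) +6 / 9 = 4692220064 / 55575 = 84430.41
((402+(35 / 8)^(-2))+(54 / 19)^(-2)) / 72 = 1436613049 / 257191200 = 5.59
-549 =-549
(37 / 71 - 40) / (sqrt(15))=-2803 * sqrt(15) / 1065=-10.19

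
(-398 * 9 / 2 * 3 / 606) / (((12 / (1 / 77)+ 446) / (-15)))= 5373 / 55348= 0.10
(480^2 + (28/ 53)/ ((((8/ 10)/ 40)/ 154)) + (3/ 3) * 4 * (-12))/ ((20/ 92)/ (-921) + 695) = 65795753712/ 195068885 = 337.29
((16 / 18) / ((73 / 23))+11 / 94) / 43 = 24523 / 2655594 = 0.01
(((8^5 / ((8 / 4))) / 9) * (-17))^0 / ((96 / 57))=19 / 32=0.59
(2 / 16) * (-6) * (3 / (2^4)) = -9 / 64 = -0.14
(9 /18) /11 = 1 /22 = 0.05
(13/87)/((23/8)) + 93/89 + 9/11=3751640/1958979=1.92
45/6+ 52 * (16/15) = 62.97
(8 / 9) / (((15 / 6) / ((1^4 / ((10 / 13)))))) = 104 / 225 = 0.46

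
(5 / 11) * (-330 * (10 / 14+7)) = -1157.14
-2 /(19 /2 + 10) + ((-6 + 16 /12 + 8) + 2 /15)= 656 /195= 3.36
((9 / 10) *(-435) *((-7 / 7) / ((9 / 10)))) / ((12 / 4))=145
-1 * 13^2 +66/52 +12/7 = -30215/182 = -166.02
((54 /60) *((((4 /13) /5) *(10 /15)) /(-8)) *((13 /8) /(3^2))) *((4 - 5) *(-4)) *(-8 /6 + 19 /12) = -1 /1200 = -0.00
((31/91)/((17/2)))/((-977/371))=-0.02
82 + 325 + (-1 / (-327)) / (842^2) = 94355309797 / 231831228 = 407.00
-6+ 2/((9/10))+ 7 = 29/9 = 3.22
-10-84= -94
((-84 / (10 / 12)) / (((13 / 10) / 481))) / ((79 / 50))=-1864800 / 79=-23605.06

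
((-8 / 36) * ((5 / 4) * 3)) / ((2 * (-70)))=1 / 168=0.01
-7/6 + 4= 17/6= 2.83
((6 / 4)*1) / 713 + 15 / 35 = 4299 / 9982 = 0.43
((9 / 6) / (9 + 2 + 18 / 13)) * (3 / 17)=117 / 5474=0.02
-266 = -266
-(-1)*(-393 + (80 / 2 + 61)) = -292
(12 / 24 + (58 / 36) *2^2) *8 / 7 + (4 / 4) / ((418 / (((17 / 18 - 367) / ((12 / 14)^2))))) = 1162543 / 172368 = 6.74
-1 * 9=-9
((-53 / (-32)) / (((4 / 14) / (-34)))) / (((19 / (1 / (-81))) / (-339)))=-712691 / 16416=-43.41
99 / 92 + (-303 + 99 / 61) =-1685289 / 5612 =-300.30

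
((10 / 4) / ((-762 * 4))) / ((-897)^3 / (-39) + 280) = -5 / 112814325552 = -0.00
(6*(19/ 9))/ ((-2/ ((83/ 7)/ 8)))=-9.39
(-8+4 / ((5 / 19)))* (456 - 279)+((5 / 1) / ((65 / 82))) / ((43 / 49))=3582038 / 2795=1281.59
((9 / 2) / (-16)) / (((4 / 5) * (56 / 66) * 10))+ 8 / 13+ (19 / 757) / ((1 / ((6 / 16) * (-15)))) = 30527591 / 70540288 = 0.43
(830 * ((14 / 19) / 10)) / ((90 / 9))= 581 / 95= 6.12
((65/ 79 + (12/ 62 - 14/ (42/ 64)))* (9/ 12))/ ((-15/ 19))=19.30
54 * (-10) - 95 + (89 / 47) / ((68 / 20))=-506920 / 799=-634.44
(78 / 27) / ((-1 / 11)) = -286 / 9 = -31.78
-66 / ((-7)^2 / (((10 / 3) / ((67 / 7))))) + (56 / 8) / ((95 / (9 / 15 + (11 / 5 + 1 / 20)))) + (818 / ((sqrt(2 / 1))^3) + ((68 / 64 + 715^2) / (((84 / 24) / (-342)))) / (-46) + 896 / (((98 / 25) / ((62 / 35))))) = 409 *sqrt(2) / 2 + 16406038369953 / 15101800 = 1086652.31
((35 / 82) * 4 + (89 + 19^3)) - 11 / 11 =284897 / 41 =6948.71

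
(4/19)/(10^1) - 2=-188/95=-1.98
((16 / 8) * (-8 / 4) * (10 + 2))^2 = 2304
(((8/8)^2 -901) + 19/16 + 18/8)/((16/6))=-43035/128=-336.21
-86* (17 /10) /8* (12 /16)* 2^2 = -54.82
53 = 53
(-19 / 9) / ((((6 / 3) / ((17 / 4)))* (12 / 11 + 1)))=-3553 / 1656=-2.15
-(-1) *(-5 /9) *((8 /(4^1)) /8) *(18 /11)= -5 /22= -0.23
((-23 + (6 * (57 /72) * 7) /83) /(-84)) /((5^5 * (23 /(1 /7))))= 2501 /4677050000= 0.00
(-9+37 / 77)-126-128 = -20214 / 77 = -262.52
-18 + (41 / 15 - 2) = -259 / 15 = -17.27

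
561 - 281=280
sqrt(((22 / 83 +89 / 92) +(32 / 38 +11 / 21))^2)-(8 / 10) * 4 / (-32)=41106427 / 15233820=2.70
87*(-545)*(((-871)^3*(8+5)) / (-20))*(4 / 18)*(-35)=950364833177305 / 6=158394138862884.17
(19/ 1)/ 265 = 19/ 265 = 0.07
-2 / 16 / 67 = -1 / 536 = -0.00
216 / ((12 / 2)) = 36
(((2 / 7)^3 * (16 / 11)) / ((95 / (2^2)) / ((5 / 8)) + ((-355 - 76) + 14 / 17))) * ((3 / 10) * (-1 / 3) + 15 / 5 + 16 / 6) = -181696 / 377318865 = -0.00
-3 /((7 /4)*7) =-12 /49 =-0.24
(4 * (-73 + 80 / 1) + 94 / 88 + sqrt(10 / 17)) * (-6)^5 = -2486376 / 11 - 7776 * sqrt(170) / 17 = -231998.10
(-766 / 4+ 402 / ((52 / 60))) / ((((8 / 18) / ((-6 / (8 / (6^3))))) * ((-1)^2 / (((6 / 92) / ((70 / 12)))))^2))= -418125969 / 33697300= -12.41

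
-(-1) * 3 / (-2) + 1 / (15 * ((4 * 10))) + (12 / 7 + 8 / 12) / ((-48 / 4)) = -21379 / 12600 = -1.70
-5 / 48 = -0.10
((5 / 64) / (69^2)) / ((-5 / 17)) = -0.00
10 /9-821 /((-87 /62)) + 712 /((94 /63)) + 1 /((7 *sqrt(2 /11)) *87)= sqrt(22) /1218 + 13044520 /12267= 1063.39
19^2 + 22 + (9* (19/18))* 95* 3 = 6181/2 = 3090.50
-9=-9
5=5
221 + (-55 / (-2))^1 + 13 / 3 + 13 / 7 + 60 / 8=5506 / 21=262.19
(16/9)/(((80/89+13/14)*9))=19936/184437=0.11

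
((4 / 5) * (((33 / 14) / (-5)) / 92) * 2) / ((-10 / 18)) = 297 / 20125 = 0.01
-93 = -93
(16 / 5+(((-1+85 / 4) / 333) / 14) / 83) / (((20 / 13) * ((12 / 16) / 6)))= 35771593 / 2149700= 16.64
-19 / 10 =-1.90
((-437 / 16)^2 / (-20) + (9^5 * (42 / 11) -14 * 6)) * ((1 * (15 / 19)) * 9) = 342658766367 / 214016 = 1601089.48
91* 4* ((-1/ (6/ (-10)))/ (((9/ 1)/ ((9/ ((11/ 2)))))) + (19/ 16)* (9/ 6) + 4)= 584675/ 264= 2214.68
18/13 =1.38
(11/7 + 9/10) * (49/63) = 173/90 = 1.92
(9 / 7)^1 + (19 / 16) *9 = 1341 / 112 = 11.97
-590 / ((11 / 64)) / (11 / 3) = -113280 / 121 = -936.20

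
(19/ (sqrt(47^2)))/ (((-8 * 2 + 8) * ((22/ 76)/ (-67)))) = 24187/ 2068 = 11.70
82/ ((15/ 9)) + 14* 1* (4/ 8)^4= 2003/ 40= 50.08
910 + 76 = 986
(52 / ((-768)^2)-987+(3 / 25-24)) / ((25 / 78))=-48444600191 / 15360000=-3153.95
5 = 5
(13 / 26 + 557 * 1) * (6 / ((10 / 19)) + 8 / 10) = 13603 / 2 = 6801.50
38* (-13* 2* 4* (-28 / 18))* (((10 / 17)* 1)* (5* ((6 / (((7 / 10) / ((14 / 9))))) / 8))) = 13832000 / 459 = 30135.08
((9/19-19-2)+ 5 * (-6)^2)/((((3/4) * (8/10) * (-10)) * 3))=-505/57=-8.86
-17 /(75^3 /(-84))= 476 /140625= 0.00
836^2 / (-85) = -698896 / 85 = -8222.31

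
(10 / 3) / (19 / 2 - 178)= -20 / 1011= -0.02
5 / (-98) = -0.05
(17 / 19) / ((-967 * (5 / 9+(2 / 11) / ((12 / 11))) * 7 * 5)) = -306 / 8359715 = -0.00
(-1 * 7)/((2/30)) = -105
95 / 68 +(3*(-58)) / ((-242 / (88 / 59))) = 108983 / 44132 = 2.47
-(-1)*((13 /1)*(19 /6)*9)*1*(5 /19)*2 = 195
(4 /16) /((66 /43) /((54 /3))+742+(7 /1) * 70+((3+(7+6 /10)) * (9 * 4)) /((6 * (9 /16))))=645 /3470492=0.00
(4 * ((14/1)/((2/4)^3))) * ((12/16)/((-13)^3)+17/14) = 1194832/2197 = 543.85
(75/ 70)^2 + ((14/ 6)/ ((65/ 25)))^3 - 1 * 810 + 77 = -8500491817/ 11626524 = -731.13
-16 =-16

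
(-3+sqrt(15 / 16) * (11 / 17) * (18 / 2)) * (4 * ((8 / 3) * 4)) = 112.58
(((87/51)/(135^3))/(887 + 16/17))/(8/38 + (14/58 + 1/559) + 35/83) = 741377663/831138074630173125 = 0.00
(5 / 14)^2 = 25 / 196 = 0.13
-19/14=-1.36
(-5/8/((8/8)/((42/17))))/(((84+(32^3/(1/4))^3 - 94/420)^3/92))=-22365315000/1797612759972586282060078054666113955165441603581261689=-0.00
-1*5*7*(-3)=105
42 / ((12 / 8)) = 28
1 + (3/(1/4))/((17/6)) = 89/17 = 5.24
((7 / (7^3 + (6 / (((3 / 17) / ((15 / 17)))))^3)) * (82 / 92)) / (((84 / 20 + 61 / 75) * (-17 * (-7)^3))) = 3075 / 393946131824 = 0.00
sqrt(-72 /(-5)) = 6*sqrt(10) /5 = 3.79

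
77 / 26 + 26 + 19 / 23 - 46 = -9695 / 598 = -16.21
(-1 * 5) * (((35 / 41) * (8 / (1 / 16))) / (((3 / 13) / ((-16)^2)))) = -74547200 / 123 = -606074.80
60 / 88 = 15 / 22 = 0.68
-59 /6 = -9.83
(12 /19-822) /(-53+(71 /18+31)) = 280908 /6175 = 45.49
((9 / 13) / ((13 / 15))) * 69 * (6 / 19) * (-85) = -4750650 / 3211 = -1479.49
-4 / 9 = -0.44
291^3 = 24642171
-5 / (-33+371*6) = -5 / 2193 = -0.00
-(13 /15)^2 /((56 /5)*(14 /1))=-169 /35280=-0.00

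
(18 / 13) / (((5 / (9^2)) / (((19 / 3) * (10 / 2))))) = 9234 / 13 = 710.31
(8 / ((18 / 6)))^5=32768 / 243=134.85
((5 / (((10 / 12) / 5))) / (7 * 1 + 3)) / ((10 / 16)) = 24 / 5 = 4.80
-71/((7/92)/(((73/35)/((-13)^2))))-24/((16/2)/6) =-1222126/41405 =-29.52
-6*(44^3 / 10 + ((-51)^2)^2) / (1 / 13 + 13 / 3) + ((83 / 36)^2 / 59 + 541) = -151490216067673 / 16439760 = -9214867.86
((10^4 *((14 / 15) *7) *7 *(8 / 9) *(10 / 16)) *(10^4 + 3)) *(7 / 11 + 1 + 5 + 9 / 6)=6141541910000 / 297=20678592289.56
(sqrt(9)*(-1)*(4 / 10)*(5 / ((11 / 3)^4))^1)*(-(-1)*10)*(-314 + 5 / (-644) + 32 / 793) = 194813883675 / 1869260393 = 104.22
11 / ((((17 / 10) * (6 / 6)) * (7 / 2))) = 220 / 119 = 1.85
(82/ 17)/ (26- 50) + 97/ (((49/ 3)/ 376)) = 2232.78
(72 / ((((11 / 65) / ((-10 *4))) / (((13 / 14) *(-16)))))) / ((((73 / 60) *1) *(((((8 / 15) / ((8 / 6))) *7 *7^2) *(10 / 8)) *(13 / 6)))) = 1078272000 / 1928003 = 559.27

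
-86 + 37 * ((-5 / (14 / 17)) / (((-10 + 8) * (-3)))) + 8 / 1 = -9697 / 84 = -115.44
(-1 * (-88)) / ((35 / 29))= 2552 / 35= 72.91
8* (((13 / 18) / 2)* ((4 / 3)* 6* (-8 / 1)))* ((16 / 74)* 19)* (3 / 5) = -252928 / 555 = -455.73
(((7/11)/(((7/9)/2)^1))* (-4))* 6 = -432/11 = -39.27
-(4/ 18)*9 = -2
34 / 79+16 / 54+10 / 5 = 5816 / 2133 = 2.73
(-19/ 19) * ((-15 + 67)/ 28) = -13/ 7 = -1.86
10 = 10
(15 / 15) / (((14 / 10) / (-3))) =-15 / 7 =-2.14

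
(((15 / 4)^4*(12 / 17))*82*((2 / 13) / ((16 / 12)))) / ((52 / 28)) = 130764375 / 183872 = 711.17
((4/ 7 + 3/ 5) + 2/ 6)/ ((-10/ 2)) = -158/ 525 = -0.30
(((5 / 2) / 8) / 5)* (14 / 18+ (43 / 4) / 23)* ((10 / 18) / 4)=5155 / 476928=0.01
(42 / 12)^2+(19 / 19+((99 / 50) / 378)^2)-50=-162067379 / 4410000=-36.75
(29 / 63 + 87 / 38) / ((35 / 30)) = 6583 / 2793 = 2.36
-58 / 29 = -2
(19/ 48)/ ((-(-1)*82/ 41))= 19/ 96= 0.20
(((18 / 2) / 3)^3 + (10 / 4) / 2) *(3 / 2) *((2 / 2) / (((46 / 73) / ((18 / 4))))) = 222723 / 736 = 302.61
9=9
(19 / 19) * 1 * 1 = 1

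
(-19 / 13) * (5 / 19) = -5 / 13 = -0.38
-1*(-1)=1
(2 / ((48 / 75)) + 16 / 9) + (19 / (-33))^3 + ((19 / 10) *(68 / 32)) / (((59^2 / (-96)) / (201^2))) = -22486536181363 / 5003867880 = -4493.83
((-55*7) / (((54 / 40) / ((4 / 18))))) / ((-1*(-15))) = -3080 / 729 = -4.22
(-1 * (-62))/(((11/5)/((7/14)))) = 155/11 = 14.09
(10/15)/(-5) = -2/15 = -0.13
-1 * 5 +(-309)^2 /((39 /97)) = 3087154 /13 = 237473.38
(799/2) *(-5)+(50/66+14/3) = -131477/66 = -1992.08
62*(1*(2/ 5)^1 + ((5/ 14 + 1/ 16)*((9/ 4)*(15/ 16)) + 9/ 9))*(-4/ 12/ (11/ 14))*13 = -33006103/ 42240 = -781.39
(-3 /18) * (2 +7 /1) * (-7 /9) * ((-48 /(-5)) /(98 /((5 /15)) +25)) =56 /1595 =0.04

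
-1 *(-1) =1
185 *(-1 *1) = -185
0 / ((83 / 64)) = 0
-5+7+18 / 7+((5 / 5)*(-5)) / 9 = 253 / 63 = 4.02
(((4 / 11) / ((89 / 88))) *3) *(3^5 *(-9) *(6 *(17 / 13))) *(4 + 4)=-171320832 / 1157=-148073.32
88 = 88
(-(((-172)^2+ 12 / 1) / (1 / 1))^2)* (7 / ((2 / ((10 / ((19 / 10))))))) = -306573125600 / 19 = -16135427663.16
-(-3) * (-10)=-30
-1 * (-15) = 15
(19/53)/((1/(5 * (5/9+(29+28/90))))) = 8512/159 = 53.53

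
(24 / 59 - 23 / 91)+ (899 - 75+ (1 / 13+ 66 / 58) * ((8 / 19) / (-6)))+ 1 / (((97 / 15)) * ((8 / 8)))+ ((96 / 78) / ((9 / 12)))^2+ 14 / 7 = 27830007445852 / 33573962331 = 828.92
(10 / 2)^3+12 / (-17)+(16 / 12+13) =138.63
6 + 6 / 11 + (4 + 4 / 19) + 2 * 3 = 3502 / 209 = 16.76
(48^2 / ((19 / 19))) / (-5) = -460.80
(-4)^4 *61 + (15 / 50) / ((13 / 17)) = 2030131 / 130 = 15616.39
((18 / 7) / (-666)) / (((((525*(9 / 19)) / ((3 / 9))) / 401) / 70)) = -15238 / 104895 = -0.15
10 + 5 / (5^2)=51 / 5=10.20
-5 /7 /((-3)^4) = -5 /567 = -0.01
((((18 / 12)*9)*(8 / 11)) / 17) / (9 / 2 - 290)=-216 / 106777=-0.00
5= 5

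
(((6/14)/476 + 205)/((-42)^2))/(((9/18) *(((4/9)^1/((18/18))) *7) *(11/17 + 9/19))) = 12978197/194692288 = 0.07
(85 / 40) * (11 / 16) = 187 / 128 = 1.46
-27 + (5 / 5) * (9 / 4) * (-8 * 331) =-5985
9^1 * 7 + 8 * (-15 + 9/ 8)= -48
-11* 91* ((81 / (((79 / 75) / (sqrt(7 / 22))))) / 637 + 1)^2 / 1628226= -0.00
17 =17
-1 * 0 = 0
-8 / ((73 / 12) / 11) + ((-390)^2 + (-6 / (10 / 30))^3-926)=10608910 / 73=145327.53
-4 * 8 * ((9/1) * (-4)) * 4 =4608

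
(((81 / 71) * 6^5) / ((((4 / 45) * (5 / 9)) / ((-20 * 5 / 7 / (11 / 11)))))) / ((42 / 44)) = -9353361600 / 3479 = -2688520.15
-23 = -23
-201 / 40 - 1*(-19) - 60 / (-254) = 72193 / 5080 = 14.21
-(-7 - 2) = 9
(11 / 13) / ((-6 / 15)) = -55 / 26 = -2.12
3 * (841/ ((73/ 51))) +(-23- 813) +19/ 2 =136677/ 146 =936.14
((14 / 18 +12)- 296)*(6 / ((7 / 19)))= -96862 / 21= -4612.48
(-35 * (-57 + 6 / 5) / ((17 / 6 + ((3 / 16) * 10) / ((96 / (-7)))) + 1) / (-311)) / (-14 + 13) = 1499904 / 882929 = 1.70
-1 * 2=-2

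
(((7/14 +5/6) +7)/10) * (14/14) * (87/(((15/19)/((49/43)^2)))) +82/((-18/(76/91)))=349642655/3028662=115.44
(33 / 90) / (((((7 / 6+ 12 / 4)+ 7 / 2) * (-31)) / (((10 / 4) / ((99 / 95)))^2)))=-45125 / 5082264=-0.01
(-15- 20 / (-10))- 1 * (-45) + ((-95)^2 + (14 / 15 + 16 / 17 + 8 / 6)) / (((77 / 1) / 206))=474880078 / 19635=24185.39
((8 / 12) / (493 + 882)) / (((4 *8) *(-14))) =-1 / 924000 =-0.00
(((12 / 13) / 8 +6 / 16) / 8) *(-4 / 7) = -51 / 1456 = -0.04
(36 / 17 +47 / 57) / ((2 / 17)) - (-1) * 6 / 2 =28.01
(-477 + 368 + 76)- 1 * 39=-72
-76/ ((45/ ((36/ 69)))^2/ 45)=-1216/ 2645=-0.46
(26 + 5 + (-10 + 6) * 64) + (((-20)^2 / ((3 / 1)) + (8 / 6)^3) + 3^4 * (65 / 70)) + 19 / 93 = -162619 / 11718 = -13.88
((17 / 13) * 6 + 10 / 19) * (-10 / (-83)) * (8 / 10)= 0.81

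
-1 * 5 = -5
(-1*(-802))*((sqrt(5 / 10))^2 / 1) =401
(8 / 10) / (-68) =-1 / 85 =-0.01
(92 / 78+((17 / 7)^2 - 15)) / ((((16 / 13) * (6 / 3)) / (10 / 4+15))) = -18925 / 336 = -56.32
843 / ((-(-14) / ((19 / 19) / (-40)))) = -843 / 560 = -1.51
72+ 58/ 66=72.88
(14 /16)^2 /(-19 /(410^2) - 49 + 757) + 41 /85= 78248730461 /161860102160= 0.48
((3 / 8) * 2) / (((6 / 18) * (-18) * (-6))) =1 / 48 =0.02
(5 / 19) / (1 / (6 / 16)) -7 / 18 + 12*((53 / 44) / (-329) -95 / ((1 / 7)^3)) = -1935860342095 / 4950792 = -391020.33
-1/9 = -0.11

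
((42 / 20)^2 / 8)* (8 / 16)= 441 / 1600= 0.28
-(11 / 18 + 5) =-101 / 18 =-5.61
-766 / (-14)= 383 / 7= 54.71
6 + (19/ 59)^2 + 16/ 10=134083/ 17405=7.70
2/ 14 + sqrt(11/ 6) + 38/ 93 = 359/ 651 + sqrt(66)/ 6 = 1.91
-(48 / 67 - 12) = 756 / 67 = 11.28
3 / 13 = 0.23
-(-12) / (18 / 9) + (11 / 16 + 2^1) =139 / 16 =8.69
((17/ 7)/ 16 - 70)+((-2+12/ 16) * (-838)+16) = 111289/ 112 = 993.65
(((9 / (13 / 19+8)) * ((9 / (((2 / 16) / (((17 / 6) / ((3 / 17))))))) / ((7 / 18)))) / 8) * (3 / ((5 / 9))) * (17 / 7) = 68049963 / 13475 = 5050.09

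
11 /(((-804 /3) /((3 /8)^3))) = -297 /137216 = -0.00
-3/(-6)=1/2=0.50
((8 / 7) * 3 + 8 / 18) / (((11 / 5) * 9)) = 1220 / 6237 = 0.20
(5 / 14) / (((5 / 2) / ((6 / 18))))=1 / 21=0.05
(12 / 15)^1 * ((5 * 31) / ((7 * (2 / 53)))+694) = 35862 / 35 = 1024.63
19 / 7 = 2.71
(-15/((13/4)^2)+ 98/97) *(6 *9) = -22.13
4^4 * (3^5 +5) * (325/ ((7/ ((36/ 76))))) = 1396258.65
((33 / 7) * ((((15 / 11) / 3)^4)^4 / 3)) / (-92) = -152587890625 / 2690147821103679244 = -0.00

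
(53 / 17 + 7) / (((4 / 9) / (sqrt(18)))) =1161*sqrt(2) / 17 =96.58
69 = 69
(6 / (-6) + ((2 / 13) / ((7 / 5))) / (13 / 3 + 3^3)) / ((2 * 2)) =-2131 / 8554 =-0.25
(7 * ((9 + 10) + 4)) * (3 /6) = 161 /2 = 80.50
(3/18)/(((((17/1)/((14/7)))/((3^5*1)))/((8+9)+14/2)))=1944/17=114.35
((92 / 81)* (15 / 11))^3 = 97336000 / 26198073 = 3.72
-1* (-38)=38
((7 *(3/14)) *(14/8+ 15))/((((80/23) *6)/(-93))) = -143313/1280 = -111.96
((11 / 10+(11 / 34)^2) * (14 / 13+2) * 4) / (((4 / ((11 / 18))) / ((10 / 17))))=255310 / 191607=1.33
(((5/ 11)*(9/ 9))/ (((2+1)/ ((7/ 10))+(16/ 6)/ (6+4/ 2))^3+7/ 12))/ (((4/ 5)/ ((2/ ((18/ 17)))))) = 437325/ 40395311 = 0.01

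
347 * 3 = 1041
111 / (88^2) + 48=371823 / 7744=48.01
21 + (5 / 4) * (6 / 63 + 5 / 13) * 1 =23587 / 1092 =21.60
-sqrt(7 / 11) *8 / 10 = -4 *sqrt(77) / 55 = -0.64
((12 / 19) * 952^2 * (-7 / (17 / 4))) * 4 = -71651328 / 19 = -3771122.53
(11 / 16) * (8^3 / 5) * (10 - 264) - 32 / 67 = -5990496 / 335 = -17882.08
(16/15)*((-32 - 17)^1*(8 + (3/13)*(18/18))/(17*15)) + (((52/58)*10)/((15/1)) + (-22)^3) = -15356253052/1442025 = -10649.09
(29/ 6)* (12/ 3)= 58/ 3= 19.33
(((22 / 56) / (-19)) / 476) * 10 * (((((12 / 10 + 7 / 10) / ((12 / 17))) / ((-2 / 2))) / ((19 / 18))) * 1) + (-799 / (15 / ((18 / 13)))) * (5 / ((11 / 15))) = -2142338001 / 4260256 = -502.87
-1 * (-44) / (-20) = -11 / 5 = -2.20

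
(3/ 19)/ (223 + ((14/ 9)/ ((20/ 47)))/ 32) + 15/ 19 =9647175/ 12208811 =0.79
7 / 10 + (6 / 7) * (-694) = -41591 / 70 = -594.16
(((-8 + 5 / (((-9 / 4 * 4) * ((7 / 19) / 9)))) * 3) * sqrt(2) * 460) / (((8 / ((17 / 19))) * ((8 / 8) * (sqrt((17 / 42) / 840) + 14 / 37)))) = -1156046396400 * sqrt(2) / 130940533 + 7274441610 * sqrt(170) / 130940533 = -11761.44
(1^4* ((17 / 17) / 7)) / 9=1 / 63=0.02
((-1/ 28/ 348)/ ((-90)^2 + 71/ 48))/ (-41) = 1/ 3236573333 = 0.00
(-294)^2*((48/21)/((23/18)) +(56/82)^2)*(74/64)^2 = 161213151141/618608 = 260606.31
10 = 10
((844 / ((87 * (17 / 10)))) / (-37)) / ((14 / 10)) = -42200 / 383061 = -0.11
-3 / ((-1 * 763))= 3 / 763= 0.00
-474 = -474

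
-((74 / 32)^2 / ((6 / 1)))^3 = -2565726409 / 3623878656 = -0.71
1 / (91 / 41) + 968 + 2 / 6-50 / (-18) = 795709 / 819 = 971.56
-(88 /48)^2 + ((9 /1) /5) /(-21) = -4343 /1260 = -3.45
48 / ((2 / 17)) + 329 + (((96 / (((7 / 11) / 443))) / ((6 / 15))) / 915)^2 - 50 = 6204269047 / 182329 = 34027.88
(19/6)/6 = 19/36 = 0.53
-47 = -47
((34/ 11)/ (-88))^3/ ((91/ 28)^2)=-4913/ 1197575236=-0.00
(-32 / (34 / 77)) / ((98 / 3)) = -264 / 119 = -2.22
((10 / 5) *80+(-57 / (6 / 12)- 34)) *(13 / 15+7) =472 / 5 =94.40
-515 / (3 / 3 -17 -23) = 515 / 39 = 13.21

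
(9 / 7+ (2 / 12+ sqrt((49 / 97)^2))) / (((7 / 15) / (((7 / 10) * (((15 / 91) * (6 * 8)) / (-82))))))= -717750 / 2533349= -0.28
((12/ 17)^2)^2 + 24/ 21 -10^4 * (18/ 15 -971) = 5669907419320/ 584647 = 9698001.39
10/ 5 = 2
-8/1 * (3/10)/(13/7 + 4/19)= -1596/1375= -1.16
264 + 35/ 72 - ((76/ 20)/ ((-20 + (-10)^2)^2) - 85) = 100651829/ 288000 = 349.49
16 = 16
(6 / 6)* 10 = 10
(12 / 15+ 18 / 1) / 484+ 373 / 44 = 20609 / 2420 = 8.52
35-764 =-729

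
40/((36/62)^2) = 9610/81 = 118.64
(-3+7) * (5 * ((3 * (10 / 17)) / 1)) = 35.29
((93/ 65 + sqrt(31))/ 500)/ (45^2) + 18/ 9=sqrt(31)/ 1012500 + 43875031/ 21937500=2.00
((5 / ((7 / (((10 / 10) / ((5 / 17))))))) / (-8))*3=-51 / 56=-0.91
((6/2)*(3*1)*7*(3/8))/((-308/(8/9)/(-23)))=69/44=1.57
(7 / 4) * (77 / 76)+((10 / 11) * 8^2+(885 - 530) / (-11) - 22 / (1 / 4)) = -201703 / 3344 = -60.32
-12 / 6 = -2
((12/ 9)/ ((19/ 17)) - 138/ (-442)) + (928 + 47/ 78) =7811045/ 8398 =930.11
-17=-17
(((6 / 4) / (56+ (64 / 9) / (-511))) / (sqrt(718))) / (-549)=-0.00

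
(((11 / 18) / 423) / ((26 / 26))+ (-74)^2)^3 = 72481851664293047046875 / 441406391544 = 164206620141.49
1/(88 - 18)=1/70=0.01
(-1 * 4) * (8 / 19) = -32 / 19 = -1.68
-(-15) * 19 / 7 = 285 / 7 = 40.71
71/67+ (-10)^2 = 6771/67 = 101.06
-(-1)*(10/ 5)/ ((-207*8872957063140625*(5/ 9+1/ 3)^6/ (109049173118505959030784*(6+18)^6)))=-9388418661026051910471178518528/ 204078012452234375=-46004067504447.42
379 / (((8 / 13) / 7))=34489 / 8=4311.12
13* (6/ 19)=78/ 19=4.11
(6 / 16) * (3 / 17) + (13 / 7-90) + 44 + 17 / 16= -81899 / 1904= -43.01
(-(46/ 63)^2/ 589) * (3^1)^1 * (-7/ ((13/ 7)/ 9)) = 0.09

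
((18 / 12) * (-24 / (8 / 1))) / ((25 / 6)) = -27 / 25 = -1.08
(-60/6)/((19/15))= -150/19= -7.89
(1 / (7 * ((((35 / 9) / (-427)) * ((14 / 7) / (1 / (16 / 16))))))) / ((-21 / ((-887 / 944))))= -162321 / 462560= -0.35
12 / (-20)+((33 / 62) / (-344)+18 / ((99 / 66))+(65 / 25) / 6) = 757045 / 63984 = 11.83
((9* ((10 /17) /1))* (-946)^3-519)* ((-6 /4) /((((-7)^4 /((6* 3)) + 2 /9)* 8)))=2057215240701 /327080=6289639.36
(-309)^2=95481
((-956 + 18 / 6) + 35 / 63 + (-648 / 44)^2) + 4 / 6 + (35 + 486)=-232921 / 1089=-213.89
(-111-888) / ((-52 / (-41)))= -40959 / 52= -787.67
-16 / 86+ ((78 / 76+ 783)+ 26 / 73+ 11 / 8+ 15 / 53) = 19872517651 / 25287784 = 785.85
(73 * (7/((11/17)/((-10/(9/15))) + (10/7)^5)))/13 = 7300120450/1097789797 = 6.65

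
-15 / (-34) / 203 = 15 / 6902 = 0.00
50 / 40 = 5 / 4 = 1.25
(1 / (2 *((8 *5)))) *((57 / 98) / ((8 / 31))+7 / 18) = 18647 / 564480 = 0.03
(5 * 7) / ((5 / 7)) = 49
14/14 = 1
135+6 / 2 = 138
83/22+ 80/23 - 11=-1897/506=-3.75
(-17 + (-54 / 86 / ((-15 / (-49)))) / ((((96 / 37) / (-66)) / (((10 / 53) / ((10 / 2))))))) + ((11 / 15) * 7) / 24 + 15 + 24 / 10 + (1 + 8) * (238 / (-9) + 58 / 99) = -1038508469 / 4512420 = -230.14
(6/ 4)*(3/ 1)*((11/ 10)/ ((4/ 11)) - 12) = -3231/ 80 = -40.39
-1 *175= -175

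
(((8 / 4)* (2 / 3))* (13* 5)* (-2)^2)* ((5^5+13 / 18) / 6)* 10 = 146283800 / 81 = 1805972.84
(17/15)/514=17/7710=0.00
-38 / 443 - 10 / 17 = -5076 / 7531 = -0.67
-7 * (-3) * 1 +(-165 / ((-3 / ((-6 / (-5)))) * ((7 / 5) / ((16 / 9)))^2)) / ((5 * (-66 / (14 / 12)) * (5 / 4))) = 35209 / 1701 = 20.70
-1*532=-532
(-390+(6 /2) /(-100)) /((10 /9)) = -351027 /1000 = -351.03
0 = 0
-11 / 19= -0.58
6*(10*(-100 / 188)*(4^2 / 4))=-6000 / 47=-127.66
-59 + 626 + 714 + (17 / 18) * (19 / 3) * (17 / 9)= 628057 / 486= 1292.30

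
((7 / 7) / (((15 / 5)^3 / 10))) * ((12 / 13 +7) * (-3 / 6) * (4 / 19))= -2060 / 6669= -0.31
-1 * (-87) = 87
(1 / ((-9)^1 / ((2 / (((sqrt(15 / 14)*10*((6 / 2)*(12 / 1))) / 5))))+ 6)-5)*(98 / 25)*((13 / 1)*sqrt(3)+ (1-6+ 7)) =-417806389*sqrt(3) / 1639725-64277906 / 1639725-17199*sqrt(70) / 546575-882*sqrt(210) / 546575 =-480.82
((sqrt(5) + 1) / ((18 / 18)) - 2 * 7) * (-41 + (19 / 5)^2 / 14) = 181857 / 350 - 13989 * sqrt(5) / 350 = 430.22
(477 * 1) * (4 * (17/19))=32436/19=1707.16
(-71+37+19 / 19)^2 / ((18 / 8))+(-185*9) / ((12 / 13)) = -5279 / 4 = -1319.75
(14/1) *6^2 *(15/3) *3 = 7560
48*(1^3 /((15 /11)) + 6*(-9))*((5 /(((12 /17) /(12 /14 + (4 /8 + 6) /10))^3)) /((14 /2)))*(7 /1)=-36875754019397 /296352000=-124432.28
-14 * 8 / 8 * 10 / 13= -140 / 13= -10.77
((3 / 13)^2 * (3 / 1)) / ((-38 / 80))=-1080 / 3211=-0.34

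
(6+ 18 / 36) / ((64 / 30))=195 / 64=3.05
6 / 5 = 1.20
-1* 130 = -130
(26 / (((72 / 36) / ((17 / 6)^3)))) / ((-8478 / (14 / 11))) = -447083 / 10071864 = -0.04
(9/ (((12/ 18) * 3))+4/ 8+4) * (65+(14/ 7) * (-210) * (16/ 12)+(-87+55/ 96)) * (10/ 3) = -279085/ 16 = -17442.81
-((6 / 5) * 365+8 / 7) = -3074 / 7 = -439.14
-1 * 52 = -52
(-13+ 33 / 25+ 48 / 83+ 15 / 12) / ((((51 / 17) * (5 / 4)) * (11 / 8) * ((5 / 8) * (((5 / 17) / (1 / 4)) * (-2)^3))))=2780146 / 8559375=0.32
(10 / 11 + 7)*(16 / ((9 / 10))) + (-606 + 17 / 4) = -60871 / 132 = -461.14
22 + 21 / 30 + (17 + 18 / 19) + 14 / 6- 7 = 20509 / 570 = 35.98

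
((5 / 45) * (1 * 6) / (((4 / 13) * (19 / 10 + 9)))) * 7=455 / 327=1.39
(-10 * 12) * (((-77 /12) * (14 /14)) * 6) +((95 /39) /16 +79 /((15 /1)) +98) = 14737067 /3120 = 4723.42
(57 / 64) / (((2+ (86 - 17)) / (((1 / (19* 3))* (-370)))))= -185 / 2272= -0.08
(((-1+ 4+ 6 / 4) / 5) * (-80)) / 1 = -72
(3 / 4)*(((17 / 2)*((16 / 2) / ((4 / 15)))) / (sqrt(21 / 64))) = 510*sqrt(21) / 7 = 333.87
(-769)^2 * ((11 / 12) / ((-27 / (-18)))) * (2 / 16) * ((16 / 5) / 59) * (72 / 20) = 13009942 / 1475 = 8820.30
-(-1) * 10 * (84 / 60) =14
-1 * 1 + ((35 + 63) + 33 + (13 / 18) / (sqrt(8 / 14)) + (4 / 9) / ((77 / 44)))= 13 * sqrt(7) / 36 + 8206 / 63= 131.21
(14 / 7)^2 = 4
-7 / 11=-0.64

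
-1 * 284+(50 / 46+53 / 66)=-428243 / 1518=-282.11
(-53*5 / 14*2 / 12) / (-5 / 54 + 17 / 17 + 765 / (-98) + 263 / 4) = -16695 / 311441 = -0.05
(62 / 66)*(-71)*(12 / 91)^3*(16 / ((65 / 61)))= -1237349376 / 538803265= -2.30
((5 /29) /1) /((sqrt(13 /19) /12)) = 60 * sqrt(247) /377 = 2.50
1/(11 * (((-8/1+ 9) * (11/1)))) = 0.01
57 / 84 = 19 / 28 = 0.68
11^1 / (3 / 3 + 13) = 11 / 14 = 0.79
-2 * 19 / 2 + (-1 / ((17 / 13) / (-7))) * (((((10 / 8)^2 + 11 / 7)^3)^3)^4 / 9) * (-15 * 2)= -926506124934941886345960350726564370405883107657471868251062036347795656164610017439189445867 / 71807482627585975472083865540080504948841848699001490307095727369458024448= -12902640379973576253.72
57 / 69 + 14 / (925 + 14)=18163 / 21597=0.84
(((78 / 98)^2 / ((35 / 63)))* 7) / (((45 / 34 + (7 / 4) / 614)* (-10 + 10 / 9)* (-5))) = 0.14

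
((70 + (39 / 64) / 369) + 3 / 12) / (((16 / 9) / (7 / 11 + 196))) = 3588553269 / 461824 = 7770.39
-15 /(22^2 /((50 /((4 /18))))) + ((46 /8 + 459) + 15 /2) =112597 /242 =465.28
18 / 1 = 18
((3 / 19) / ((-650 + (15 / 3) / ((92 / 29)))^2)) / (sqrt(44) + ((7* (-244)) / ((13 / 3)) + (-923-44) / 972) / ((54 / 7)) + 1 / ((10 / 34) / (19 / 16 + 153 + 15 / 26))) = 0.00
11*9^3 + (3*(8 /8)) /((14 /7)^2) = 32079 /4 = 8019.75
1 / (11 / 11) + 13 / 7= 20 / 7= 2.86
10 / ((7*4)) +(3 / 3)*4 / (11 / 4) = 1.81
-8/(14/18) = -10.29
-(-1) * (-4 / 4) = -1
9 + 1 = 10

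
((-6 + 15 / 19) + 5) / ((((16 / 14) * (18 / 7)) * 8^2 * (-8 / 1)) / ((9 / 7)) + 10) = 14 / 77159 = 0.00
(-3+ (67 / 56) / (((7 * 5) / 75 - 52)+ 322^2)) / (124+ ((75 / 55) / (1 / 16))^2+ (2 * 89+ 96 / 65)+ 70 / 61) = -115052321735 / 29938935339488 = -0.00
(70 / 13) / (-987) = -0.01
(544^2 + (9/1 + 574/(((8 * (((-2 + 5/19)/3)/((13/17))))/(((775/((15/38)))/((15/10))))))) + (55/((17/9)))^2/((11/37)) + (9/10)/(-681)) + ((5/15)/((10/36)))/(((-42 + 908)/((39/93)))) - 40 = 152310630468533957/871783178310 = 174711.60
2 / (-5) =-2 / 5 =-0.40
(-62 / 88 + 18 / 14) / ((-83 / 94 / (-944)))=621.33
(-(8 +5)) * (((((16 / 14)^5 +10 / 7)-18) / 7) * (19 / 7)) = 60699756 / 823543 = 73.71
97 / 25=3.88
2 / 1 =2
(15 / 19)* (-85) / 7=-9.59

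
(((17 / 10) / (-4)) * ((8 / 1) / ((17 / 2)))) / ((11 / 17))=-34 / 55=-0.62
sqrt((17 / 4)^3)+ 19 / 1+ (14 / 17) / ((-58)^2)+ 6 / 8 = 17 * sqrt(17) / 8+ 1129477 / 57188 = 28.51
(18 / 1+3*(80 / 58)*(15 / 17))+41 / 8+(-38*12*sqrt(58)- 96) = -456*sqrt(58)- 273019 / 3944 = -3542.02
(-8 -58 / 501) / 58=-2033 / 14529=-0.14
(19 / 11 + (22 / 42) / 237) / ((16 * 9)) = 23671 / 1970892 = 0.01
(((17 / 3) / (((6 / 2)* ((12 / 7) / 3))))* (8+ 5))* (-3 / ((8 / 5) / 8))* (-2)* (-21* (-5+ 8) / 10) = -32487 / 4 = -8121.75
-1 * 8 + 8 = 0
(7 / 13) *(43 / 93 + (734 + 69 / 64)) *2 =30645559 / 38688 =792.12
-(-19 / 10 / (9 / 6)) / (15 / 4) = 76 / 225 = 0.34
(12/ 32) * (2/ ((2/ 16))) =6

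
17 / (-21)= -17 / 21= -0.81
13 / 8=1.62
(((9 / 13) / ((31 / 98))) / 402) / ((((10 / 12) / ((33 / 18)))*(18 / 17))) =9163 / 810030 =0.01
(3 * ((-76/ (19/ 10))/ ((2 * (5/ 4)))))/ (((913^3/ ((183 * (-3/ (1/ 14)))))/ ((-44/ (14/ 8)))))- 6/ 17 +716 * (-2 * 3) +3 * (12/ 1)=-5010896012190/ 1176165859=-4260.37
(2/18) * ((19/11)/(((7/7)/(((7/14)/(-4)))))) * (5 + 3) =-19/99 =-0.19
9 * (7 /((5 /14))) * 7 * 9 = 55566 /5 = 11113.20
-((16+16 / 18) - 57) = 361 / 9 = 40.11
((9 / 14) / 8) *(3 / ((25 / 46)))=621 / 1400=0.44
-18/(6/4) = -12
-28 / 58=-14 / 29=-0.48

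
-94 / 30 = -47 / 15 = -3.13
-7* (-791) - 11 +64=5590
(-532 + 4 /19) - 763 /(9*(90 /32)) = -4324072 /7695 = -561.93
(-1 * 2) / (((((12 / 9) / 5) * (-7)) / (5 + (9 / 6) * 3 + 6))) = 465 / 28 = 16.61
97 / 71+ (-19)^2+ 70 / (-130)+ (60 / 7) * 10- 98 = 2258391 / 6461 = 349.54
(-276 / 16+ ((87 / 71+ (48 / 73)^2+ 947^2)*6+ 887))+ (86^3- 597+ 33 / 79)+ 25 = 719427286565851 / 119561444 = 6017218.11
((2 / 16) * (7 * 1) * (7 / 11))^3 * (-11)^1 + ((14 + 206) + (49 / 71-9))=922785481 / 4398592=209.79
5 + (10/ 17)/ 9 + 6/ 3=7.07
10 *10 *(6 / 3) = 200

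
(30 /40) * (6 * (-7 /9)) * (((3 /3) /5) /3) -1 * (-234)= 7013 /30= 233.77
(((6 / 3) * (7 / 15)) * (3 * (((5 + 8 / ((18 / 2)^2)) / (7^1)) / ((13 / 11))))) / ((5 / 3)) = 1.04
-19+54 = 35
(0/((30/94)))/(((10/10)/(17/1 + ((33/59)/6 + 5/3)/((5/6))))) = 0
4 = 4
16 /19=0.84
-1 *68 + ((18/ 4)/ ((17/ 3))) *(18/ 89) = -102641/ 1513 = -67.84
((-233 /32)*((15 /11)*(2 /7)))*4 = -3495 /308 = -11.35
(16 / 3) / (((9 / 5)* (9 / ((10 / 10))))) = 80 / 243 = 0.33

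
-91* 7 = -637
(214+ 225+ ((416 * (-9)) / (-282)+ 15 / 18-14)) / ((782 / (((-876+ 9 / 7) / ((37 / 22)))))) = -2780084879 / 9519286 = -292.05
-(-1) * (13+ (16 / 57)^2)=42493 / 3249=13.08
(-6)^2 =36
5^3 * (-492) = -61500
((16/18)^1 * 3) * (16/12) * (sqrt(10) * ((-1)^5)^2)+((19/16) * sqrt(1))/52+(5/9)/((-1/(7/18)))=-13021/67392+32 * sqrt(10)/9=11.05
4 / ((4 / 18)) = 18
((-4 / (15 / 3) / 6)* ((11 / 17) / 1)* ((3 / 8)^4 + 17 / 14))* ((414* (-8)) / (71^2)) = 26855697 / 383922560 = 0.07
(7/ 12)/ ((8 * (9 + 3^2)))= 0.00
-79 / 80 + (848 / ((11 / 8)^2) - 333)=1108761 / 9680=114.54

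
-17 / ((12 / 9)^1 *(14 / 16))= -102 / 7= -14.57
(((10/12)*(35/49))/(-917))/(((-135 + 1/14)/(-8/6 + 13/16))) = -625/249438672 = -0.00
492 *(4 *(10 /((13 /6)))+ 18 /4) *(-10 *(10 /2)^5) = -4589437500 /13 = -353033653.85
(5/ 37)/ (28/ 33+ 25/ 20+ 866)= 660/ 4239793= 0.00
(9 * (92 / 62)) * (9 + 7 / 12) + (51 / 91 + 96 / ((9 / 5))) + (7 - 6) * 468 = 10999829 / 16926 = 649.88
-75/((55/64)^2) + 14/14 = -12167/121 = -100.55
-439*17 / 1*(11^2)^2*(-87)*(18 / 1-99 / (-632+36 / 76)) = 2071032501510423 / 11999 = 172600425161.30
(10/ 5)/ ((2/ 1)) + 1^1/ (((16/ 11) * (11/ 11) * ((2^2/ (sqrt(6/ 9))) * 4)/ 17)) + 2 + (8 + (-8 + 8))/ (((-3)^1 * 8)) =187 * sqrt(6)/ 768 + 8/ 3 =3.26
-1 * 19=-19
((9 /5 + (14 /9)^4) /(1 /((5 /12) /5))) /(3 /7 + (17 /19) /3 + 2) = 33400157 /142767360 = 0.23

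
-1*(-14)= 14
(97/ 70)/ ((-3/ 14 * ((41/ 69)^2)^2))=-732903579/ 14128805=-51.87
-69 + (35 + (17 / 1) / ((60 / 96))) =-34 / 5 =-6.80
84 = 84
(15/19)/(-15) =-1/19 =-0.05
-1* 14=-14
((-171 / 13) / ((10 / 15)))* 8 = -2052 / 13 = -157.85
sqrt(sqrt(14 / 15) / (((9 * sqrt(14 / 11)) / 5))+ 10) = 3.24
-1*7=-7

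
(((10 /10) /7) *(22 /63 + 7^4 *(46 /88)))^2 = 32164.75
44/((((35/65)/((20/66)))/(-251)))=-130520/21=-6215.24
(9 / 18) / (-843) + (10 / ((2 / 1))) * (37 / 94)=77954 / 39621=1.97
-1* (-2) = 2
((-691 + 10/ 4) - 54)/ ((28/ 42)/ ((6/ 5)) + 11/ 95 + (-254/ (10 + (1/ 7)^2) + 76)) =-623410425/ 43091368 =-14.47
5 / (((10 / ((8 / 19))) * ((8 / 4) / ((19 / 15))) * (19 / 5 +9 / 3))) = 1 / 51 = 0.02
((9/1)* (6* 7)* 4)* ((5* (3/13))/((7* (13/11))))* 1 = 35640/169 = 210.89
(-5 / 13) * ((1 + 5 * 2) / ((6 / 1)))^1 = -55 / 78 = -0.71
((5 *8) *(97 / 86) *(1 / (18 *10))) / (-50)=-97 / 19350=-0.01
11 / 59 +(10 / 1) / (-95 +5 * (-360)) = 4051 / 22361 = 0.18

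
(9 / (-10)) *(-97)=873 / 10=87.30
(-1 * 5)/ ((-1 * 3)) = 5/ 3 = 1.67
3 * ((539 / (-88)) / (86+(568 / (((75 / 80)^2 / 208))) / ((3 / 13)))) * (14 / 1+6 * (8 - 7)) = -70875 / 112354652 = -0.00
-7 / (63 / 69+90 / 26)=-2093 / 1308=-1.60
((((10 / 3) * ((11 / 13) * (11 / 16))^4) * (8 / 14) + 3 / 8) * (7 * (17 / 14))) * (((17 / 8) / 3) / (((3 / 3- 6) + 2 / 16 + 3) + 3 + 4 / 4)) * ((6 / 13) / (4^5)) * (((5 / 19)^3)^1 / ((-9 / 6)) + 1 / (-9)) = -0.00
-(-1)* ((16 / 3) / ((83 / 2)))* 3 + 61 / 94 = 8071 / 7802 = 1.03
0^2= 0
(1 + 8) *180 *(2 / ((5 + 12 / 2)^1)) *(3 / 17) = 9720 / 187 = 51.98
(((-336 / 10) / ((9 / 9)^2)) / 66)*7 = -196 / 55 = -3.56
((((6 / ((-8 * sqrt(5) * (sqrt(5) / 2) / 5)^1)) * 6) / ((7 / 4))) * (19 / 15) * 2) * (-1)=456 / 35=13.03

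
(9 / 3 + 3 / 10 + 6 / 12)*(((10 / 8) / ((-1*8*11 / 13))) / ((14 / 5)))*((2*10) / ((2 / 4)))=-6175 / 616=-10.02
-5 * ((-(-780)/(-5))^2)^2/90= -32902272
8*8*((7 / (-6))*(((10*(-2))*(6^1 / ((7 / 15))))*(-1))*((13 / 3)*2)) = -166400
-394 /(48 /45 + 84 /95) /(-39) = 18715 /3614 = 5.18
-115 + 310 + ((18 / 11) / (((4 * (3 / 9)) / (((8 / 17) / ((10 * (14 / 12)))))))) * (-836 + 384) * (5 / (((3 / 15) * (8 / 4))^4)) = -5465370 / 1309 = -4175.23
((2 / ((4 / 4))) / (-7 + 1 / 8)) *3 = -48 / 55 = -0.87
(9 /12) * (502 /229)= 753 /458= 1.64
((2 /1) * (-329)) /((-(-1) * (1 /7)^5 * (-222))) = 5529503 /111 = 49815.34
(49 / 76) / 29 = 49 / 2204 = 0.02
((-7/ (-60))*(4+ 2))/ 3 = 7/ 30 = 0.23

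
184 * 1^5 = 184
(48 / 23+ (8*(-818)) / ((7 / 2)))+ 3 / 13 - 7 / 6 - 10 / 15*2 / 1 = -7827387 / 4186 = -1869.90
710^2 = 504100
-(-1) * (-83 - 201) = -284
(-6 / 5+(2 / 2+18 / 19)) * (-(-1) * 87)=6177 / 95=65.02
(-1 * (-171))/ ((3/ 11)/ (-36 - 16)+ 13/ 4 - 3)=24453/ 35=698.66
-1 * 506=-506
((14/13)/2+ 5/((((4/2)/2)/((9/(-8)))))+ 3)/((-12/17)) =3689/1248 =2.96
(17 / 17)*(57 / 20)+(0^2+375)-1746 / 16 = 10749 / 40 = 268.72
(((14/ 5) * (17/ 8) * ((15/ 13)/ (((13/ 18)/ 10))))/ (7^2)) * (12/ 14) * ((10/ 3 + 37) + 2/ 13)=7247610/ 107653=67.32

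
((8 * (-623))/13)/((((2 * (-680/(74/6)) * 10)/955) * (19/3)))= 4402741/83980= 52.43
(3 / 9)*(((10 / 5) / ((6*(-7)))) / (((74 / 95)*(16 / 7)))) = -95 / 10656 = -0.01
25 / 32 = 0.78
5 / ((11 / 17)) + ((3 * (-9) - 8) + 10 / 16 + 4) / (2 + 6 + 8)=8207 / 1408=5.83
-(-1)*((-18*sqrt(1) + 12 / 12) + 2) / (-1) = 15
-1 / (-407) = 1 / 407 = 0.00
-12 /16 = -3 /4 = -0.75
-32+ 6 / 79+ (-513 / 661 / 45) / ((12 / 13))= -33360353 / 1044380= -31.94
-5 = -5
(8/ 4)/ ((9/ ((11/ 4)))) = 0.61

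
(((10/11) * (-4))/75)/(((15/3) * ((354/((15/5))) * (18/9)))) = -0.00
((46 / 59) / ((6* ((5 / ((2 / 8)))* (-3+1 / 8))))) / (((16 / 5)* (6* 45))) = -1 / 382320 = -0.00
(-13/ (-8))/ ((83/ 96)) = 156/ 83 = 1.88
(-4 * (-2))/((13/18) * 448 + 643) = 72/8699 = 0.01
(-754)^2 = 568516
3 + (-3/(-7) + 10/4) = 83/14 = 5.93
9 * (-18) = -162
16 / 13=1.23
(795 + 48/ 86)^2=1170255681/ 1849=632912.75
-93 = -93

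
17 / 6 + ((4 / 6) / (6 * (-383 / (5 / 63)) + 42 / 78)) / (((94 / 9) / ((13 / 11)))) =16541120093 / 5838047754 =2.83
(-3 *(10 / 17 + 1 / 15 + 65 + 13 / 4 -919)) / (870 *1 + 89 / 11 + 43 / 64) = 152609072 / 52585165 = 2.90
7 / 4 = 1.75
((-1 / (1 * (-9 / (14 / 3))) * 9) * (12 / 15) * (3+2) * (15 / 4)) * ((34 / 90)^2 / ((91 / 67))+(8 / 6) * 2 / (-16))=-22699 / 5265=-4.31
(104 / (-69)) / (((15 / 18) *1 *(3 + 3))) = -0.30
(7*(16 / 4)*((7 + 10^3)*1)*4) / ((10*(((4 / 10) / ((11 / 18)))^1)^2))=4264645 / 162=26324.97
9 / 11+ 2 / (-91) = 797 / 1001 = 0.80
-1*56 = -56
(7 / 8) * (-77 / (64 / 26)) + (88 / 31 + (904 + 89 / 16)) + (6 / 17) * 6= 119686879 / 134912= 887.15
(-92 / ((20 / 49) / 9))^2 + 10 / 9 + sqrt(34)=sqrt(34) + 925924291 / 225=4115224.90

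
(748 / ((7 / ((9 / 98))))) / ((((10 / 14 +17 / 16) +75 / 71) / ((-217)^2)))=3674648736 / 22529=163107.49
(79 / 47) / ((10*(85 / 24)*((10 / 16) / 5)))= 7584 / 19975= 0.38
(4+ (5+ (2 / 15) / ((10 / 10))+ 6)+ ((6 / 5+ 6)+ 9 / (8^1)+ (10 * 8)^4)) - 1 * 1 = 983040539 / 24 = 40960022.46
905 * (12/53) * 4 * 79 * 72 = 247086720/53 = 4662013.58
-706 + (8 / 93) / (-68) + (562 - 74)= -344660 / 1581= -218.00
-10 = -10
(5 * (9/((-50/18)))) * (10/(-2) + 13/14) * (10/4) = 4617/28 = 164.89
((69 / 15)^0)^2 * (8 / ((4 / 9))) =18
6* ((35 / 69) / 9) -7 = -1379 / 207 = -6.66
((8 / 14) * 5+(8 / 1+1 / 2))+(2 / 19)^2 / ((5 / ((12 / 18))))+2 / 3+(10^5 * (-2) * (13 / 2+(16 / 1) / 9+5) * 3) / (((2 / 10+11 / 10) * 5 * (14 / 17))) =-1466731148719 / 985530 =-1488266.36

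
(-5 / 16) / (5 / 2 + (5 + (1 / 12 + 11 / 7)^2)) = -2205 / 72241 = -0.03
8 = 8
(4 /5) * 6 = 24 /5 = 4.80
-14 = -14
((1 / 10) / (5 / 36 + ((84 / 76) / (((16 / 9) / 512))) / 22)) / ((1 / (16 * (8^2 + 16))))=963072 / 109909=8.76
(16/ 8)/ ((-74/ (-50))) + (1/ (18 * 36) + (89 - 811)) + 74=-15504011/ 23976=-646.65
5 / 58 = 0.09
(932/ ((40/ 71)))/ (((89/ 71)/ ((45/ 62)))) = 10570977/ 11036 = 957.86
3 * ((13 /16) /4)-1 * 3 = -153 /64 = -2.39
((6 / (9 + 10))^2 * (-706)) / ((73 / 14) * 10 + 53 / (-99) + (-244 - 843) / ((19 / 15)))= 17613288 / 201777131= 0.09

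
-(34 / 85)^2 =-4 / 25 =-0.16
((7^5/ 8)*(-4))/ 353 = -16807/ 706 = -23.81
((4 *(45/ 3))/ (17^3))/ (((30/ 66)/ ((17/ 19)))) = 0.02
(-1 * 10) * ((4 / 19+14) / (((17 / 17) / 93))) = -251100 / 19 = -13215.79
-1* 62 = -62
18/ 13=1.38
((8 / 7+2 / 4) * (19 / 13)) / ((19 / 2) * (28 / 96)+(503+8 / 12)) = 3496 / 737373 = 0.00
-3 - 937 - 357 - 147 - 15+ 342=-1117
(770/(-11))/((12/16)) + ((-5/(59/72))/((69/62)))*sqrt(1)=-402280/4071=-98.82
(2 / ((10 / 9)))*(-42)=-75.60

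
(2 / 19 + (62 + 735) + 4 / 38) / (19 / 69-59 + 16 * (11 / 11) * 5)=1045143 / 27892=37.47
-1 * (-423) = 423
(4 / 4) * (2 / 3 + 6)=20 / 3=6.67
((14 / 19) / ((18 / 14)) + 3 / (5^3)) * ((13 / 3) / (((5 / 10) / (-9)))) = -331838 / 7125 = -46.57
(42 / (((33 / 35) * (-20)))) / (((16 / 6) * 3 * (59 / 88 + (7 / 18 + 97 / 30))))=-2205 / 33998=-0.06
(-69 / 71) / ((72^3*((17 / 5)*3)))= -115 / 450510336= -0.00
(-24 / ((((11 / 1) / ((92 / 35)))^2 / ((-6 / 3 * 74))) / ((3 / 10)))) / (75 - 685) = -22548096 / 226043125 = -0.10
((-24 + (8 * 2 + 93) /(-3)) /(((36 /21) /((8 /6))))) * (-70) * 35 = 3104150 /27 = 114968.52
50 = 50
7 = 7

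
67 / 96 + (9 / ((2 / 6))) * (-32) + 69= -794.30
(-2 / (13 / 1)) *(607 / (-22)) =607 / 143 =4.24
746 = 746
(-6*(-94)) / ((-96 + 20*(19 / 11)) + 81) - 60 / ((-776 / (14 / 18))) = 3618253 / 125130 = 28.92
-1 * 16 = -16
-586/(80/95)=-5567/8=-695.88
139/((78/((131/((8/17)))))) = 309553/624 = 496.08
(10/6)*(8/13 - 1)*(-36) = 300/13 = 23.08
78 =78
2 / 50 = 0.04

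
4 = 4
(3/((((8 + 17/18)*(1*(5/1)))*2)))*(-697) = -18819/805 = -23.38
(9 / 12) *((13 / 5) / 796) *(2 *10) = 39 / 796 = 0.05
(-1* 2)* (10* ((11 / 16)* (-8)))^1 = 110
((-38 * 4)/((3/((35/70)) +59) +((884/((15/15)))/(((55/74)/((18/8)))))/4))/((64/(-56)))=14630/80743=0.18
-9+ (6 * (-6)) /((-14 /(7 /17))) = -135 /17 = -7.94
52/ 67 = 0.78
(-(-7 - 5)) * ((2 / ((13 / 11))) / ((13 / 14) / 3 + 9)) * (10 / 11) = 10080 / 5083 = 1.98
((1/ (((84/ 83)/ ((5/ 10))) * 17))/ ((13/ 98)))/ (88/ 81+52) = 15687/ 3801200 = 0.00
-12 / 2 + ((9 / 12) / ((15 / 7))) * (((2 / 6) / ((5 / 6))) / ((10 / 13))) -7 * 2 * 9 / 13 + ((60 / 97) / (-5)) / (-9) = -29311747 / 1891500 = -15.50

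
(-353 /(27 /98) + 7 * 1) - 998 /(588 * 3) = -3373187 /2646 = -1274.83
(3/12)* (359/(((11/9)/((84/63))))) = 1077/11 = 97.91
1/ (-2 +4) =1/ 2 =0.50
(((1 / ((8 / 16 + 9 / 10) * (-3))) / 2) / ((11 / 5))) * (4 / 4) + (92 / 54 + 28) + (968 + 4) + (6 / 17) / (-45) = 354010243 / 353430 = 1001.64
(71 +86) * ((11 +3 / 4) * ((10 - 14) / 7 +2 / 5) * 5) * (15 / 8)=-332055 / 112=-2964.78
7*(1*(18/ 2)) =63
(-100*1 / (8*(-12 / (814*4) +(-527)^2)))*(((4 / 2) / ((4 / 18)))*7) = -641025 / 226071403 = -0.00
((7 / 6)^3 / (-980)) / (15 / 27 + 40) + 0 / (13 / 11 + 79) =-7 / 175200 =-0.00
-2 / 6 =-1 / 3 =-0.33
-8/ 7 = -1.14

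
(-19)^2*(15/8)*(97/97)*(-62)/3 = -55955/4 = -13988.75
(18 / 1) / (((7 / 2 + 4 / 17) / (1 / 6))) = 102 / 127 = 0.80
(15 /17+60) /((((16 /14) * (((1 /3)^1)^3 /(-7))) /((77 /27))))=-3905055 /136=-28713.64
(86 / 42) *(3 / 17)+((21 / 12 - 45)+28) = -7087 / 476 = -14.89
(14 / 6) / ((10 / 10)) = 7 / 3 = 2.33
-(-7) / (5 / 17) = 23.80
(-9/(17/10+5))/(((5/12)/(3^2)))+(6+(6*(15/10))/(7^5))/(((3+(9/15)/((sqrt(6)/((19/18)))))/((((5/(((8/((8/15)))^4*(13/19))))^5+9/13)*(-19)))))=-53.24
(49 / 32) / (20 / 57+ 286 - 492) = -2793 / 375104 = -0.01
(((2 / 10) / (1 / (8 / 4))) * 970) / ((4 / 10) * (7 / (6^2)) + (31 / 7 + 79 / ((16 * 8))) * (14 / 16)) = 86.36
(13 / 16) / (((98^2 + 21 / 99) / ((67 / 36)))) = 9581 / 60852288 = 0.00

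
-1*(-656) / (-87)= -656 / 87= -7.54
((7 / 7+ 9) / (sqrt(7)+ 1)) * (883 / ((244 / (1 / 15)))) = 0.66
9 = 9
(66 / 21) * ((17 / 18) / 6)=187 / 378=0.49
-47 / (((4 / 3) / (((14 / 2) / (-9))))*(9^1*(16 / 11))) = 3619 / 1728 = 2.09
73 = 73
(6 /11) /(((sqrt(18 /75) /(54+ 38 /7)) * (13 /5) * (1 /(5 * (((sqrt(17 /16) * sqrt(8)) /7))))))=4000 * sqrt(51) /539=53.00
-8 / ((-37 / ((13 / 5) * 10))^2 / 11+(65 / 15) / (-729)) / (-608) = 0.07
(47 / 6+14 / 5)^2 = 101761 / 900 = 113.07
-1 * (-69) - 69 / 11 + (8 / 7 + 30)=7228 / 77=93.87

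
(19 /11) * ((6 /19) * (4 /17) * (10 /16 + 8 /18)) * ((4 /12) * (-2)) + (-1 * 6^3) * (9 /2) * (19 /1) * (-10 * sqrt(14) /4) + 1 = 139 /153 + 46170 * sqrt(14) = 172753.23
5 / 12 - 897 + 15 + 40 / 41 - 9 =-437687 / 492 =-889.61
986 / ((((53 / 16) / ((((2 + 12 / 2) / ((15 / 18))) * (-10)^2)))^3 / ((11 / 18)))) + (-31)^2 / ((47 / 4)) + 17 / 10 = 1026286467752824603 / 69972190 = 14667062267.92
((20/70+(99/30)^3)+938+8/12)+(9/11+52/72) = 676665841/693000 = 976.43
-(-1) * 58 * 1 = 58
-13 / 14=-0.93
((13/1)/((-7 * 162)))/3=-13/3402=-0.00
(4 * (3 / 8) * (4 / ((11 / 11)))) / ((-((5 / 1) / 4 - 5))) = 8 / 5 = 1.60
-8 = -8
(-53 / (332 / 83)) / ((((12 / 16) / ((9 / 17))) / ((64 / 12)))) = -848 / 17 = -49.88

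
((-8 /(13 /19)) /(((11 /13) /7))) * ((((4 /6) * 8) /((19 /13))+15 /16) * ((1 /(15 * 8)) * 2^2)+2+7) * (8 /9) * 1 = -3505922 /4455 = -786.96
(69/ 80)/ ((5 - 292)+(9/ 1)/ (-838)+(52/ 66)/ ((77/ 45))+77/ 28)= -8162539/ 2685832980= -0.00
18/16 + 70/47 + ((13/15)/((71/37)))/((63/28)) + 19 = 78620719/3603960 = 21.82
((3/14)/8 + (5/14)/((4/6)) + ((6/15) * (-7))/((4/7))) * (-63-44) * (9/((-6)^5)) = -37129/69120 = -0.54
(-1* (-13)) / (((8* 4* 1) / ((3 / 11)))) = 39 / 352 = 0.11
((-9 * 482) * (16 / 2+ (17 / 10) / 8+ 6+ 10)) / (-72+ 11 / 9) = 2908629 / 1960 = 1483.99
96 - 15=81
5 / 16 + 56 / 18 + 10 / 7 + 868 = 879835 / 1008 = 872.85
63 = 63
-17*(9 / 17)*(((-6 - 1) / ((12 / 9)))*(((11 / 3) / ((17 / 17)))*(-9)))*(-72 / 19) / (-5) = -112266 / 95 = -1181.75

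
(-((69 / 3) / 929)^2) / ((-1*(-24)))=-529 / 20712984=-0.00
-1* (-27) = 27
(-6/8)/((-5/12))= 9/5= 1.80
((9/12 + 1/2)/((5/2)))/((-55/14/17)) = -119/55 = -2.16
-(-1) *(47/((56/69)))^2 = 10517049/3136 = 3353.65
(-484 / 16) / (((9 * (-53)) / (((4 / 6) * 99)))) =1331 / 318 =4.19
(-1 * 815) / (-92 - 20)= 815 / 112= 7.28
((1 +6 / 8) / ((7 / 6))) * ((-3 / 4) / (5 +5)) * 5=-9 / 16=-0.56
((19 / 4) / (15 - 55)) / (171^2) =-0.00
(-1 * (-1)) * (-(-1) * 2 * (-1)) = -2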